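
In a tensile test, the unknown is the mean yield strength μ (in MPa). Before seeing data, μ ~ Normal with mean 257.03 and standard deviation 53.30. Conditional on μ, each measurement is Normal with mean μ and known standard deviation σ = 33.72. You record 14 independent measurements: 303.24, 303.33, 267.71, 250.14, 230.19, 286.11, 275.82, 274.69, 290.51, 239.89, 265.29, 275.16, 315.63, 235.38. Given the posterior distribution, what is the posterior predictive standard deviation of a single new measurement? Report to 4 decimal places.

For Normal data with known variance σ², a Normal(μ₀, σ₀²) prior on μ is conjugate. Posterior precision = 1/σ₀² + n/σ²; posterior mean is the precision-weighted average of μ₀ and x̄.
σ₀² = 53.30² = 2840.89, σ² = 33.72² = 1137.0384; σ² + n·σ₀² = 1137.0384 + 14·2840.89 = 40909.4984.
Posterior precision = 1/σ₀² + n/σ² = 1/2840.89 + 14/1137.0384 = (σ² + n·σ₀²)/(σ₀²σ²) = 40909.4984/(2840.89·1137.0384); posterior variance σₙ² = σ₀²σ²/(σ² + n·σ₀²) = 2840.89·1137.0384/40909.4984 = 78.959683.
Predictive variance for one new observation = σₙ² + σ² = 2840.89·1137.0384/40909.4984 + 1137.0384 = σ²·(σ₀² + 40909.4984)/40909.4984 = 1137.0384·43750.3884/40909.4984 = 1215.998083; SD = √(1137.0384·43750.3884/40909.4984) = 34.8712.

34.8712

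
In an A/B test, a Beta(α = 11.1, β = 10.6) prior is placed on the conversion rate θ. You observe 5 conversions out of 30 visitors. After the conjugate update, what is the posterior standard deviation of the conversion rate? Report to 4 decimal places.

0.0638

The Beta prior is conjugate to a Binomial/Bernoulli likelihood; the update adds successes to α and failures to β.
Posterior: Beta(α+k, β+n−k) = Beta(11.1+5, 10.6+25) = Beta(16.1, 35.6).
Var = αβ/((α+β)²(α+β+1)) = 16.1·35.6/(51.7²·52.7) = 0.00406897; SD = √0.00406897 = 0.0638.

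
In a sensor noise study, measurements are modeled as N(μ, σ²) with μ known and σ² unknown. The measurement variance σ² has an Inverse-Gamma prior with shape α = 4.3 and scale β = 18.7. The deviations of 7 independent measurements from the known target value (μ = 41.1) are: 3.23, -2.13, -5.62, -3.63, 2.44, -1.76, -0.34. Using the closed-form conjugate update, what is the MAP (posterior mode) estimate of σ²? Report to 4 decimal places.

6.0397

With known mean μ and an Inverse-Gamma(α, β) prior on σ², the Normal likelihood is conjugate: posterior is Inv-Gamma(α + n/2, β + Σ(xᵢ−μ)²/2).
Σ(xᵢ−μ)² = (3.23)² + (-2.13)² + (-5.62)² + (-3.63)² + (2.44)² + (-1.76)² + (-0.34)² = 68.8979.
Posterior: Inv-Gamma(4.3 + 7/2, 18.7 + 68.8979/2) = Inv-Gamma(7.80, 53.14895).
Mode = β/(α+1) = 53.14895/8.80 = 6.0397.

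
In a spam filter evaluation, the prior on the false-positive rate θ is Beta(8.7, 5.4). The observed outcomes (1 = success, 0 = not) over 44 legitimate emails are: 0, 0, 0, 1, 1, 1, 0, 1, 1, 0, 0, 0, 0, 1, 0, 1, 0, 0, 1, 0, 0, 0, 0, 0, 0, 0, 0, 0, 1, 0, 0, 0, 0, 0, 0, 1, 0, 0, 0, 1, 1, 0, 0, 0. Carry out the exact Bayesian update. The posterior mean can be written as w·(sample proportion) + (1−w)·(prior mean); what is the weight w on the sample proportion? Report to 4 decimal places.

The Beta prior is conjugate to a Binomial/Bernoulli likelihood; the update adds successes to α and failures to β.
Posterior mean = (α₀+k)/(α₀+β₀+n) = [n/(α₀+β₀+n)]·(k/n) + [(α₀+β₀)/(α₀+β₀+n)]·α₀/(α₀+β₀), so only n and the prior enter the weight.
The weight on the data is w = n/(α₀+β₀+n) = 44/(8.7+5.4+44) = 44/58.1 = 0.7573.

0.7573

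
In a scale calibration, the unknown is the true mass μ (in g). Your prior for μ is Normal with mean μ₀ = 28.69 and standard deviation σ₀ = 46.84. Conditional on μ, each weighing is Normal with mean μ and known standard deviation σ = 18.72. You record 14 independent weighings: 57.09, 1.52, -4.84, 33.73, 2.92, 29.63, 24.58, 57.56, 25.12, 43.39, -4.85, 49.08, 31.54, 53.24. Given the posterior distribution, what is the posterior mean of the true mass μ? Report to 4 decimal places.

28.5523

For Normal data with known variance σ², a Normal(μ₀, σ₀²) prior on μ is conjugate. Posterior precision = 1/σ₀² + n/σ²; posterior mean is the precision-weighted average of μ₀ and x̄.
Σxᵢ = 57.09 + 1.52 + (-4.84) + 33.73 + 2.92 + 29.63 + 24.58 + 57.56 + 25.12 + 43.39 + (-4.85) + 49.08 + 31.54 + 53.24 = 399.71, so n·x̄ = 399.71.
σ₀² = 46.84² = 2193.9856, σ² = 18.72² = 350.4384; σ² + n·σ₀² = 350.4384 + 14·2193.9856 = 31066.2368.
Posterior mean = (μ₀/σ₀² + n·x̄/σ²)/(1/σ₀² + n/σ²) = (σ²·μ₀ + σ₀²·n·x̄)/(σ² + n·σ₀²) = (350.4384·28.69 + 2193.9856·399.71)/31066.2368 = 887012.061872/31066.2368 = 28.5523.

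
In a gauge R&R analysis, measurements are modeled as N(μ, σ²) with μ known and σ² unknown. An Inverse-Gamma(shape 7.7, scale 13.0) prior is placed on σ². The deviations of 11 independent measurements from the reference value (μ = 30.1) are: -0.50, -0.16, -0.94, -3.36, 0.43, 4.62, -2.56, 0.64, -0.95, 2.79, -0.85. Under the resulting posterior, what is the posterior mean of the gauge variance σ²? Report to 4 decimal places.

With known mean μ and an Inverse-Gamma(α, β) prior on σ², the Normal likelihood is conjugate: posterior is Inv-Gamma(α + n/2, β + Σ(xᵢ−μ)²/2).
Σ(xᵢ−μ)² = (-0.50)² + (-0.16)² + (-0.94)² + (-3.36)² + (0.43)² + (4.62)² + (-2.56)² + (0.64)² + (-0.95)² + (2.79)² + (-0.85)² = 50.3504.
Posterior: Inv-Gamma(7.7 + 11/2, 13.0 + 50.3504/2) = Inv-Gamma(13.20, 38.17520).
E[σ²|data] = β/(α−1) = 38.17520/12.20 = 3.1291.

3.1291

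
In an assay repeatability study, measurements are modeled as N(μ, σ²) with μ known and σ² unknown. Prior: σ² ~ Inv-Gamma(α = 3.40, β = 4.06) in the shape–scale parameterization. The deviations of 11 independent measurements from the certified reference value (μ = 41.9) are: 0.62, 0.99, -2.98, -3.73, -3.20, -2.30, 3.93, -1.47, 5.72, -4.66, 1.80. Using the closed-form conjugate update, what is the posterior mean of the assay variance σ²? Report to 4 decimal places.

7.7904

With known mean μ and an Inverse-Gamma(α, β) prior on σ², the Normal likelihood is conjugate: posterior is Inv-Gamma(α + n/2, β + Σ(xᵢ−μ)²/2).
Σ(xᵢ−μ)² = (0.62)² + (0.99)² + (-2.98)² + (-3.73)² + (-3.20)² + (-2.30)² + (3.93)² + (-1.47)² + (5.72)² + (-4.66)² + (1.80)² = 114.9676.
Posterior: Inv-Gamma(3.40 + 11/2, 4.06 + 114.9676/2) = Inv-Gamma(8.90, 61.54380).
E[σ²|data] = β/(α−1) = 61.54380/7.90 = 7.7904.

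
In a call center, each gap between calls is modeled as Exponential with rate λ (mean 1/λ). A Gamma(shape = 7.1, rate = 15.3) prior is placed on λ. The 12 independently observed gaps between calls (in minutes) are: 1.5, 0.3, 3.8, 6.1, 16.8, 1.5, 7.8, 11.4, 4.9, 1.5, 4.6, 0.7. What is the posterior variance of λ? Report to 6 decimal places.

With a Gamma(shape α, rate β) prior on the exponential rate λ, the posterior after n observations with total T = Σxᵢ is Gamma(α+n, β+T).
Sum of observations T = 60.9 minutes; n = 12.
Posterior: Gamma(7.1+12, 15.3+60.9) = Gamma(19.1, 76.2).
Var = α/β² = 0.003289.

0.003289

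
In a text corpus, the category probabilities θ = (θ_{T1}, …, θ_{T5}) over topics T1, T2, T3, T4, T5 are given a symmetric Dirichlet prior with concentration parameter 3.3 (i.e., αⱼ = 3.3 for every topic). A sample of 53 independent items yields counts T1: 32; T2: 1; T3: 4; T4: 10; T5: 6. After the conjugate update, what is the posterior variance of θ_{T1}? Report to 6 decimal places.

The Dirichlet prior is conjugate to the Multinomial likelihood: each posterior αⱼ = prior αⱼ + observed count nⱼ.
Posterior concentration: (35.3, 4.3, 7.3, 13.3, 9.3), total = 69.5.
Var[θ_j] = α_j(Σα−α_j)/((Σα)²(Σα+1)) = 35.3·34.2/(69.5²·70.5) = 0.003545.

0.003545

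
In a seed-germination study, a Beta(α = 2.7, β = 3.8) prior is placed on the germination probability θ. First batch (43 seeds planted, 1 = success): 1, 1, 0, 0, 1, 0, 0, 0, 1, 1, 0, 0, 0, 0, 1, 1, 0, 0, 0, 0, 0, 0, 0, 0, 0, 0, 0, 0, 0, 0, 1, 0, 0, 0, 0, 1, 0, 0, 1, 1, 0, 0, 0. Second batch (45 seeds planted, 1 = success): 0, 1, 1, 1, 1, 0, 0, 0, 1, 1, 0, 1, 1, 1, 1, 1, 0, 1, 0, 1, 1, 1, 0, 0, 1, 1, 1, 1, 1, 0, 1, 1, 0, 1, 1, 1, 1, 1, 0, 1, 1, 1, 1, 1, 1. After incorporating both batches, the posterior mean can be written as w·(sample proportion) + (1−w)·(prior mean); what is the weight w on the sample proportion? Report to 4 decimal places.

The Beta prior is conjugate to a Binomial/Bernoulli likelihood; the update adds successes to α and failures to β.
Total number of seeds planted: n = 43 + 45 = 88.
Posterior mean = (α₀+k)/(α₀+β₀+n) = [n/(α₀+β₀+n)]·(k/n) + [(α₀+β₀)/(α₀+β₀+n)]·α₀/(α₀+β₀), so only n and the prior enter the weight.
The weight on the data is w = n/(α₀+β₀+n) = 88/(2.7+3.8+88) = 88/94.5 = 0.9312.

0.9312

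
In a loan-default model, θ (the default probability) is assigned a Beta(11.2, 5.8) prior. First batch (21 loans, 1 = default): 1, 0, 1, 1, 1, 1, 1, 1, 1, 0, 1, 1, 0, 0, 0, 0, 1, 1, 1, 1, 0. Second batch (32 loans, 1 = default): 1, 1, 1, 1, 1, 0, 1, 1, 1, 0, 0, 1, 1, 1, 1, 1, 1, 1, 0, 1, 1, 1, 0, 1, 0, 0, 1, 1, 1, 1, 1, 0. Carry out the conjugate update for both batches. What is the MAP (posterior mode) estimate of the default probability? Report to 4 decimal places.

0.7088

The Beta prior is conjugate to a Binomial/Bernoulli likelihood; the update adds successes to α and failures to β.
After batch 1: Beta(11.2+14, 5.8+7) = Beta(25.2, 12.8).
After batch 2: Beta(25.2+24, 12.8+8) = Beta(49.2, 20.8).
Mode of Beta(a,b) for a,b>1 is (a−1)/(a+b−2) = 48.2/68.0 = 0.7088.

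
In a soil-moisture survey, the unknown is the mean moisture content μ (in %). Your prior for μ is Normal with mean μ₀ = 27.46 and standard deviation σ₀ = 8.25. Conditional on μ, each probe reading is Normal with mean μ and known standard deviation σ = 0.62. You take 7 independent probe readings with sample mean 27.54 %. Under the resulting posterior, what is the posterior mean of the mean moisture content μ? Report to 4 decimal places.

For Normal data with known variance σ², a Normal(μ₀, σ₀²) prior on μ is conjugate. Posterior precision = 1/σ₀² + n/σ²; posterior mean is the precision-weighted average of μ₀ and x̄.
n·x̄ = 7·27.54 = 192.78.
σ₀² = 8.25² = 68.0625, σ² = 0.62² = 0.3844; σ² + n·σ₀² = 0.3844 + 7·68.0625 = 476.8219.
Posterior mean = (μ₀/σ₀² + n·x̄/σ²)/(1/σ₀² + n/σ²) = (σ²·μ₀ + σ₀²·n·x̄)/(σ² + n·σ₀²) = (0.3844·27.46 + 68.0625·192.78)/476.8219 = 13131.644374/476.8219 = 27.5399.

27.5399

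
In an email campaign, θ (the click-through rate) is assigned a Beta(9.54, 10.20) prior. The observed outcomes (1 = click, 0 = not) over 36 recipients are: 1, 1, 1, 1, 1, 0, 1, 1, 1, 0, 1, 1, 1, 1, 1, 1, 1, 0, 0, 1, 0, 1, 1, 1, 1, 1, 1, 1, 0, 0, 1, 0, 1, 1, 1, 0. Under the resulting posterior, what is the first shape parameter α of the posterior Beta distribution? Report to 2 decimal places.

36.54

The Beta prior is conjugate to a Binomial/Bernoulli likelihood; the update adds successes to α and failures to β.
Posterior: Beta(α+k, β+n−k) = Beta(9.54+27, 10.20+9) = Beta(36.54, 19.20).
Posterior α = 36.54.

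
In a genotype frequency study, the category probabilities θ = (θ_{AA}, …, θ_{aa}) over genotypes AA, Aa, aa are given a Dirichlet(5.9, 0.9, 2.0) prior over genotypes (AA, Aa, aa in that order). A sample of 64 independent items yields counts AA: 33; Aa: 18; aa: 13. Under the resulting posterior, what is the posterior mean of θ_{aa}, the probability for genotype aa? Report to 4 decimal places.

The Dirichlet prior is conjugate to the Multinomial likelihood: each posterior αⱼ = prior αⱼ + observed count nⱼ.
Posterior concentration: (38.9, 18.9, 15.0), total = 72.8.
E[θ_{aa}|data] = α_{aa}/Σα = 15.0/72.8 = 0.2060.

0.2060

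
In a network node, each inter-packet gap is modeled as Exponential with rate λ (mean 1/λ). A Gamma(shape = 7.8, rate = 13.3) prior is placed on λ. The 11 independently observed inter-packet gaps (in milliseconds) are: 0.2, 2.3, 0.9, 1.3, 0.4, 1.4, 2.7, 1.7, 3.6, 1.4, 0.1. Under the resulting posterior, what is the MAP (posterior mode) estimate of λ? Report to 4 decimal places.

With a Gamma(shape α, rate β) prior on the exponential rate λ, the posterior after n observations with total T = Σxᵢ is Gamma(α+n, β+T).
Sum of observations T = 16.0 milliseconds; n = 11.
Posterior: Gamma(7.8+11, 13.3+16.0) = Gamma(18.8, 29.3).
Mode = (α−1)/β = 0.6075.

0.6075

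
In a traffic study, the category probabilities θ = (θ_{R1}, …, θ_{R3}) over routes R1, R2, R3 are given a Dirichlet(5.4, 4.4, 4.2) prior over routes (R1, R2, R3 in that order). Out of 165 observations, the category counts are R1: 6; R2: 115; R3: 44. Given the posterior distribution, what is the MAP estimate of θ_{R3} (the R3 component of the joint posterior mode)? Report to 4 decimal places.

The Dirichlet prior is conjugate to the Multinomial likelihood: each posterior αⱼ = prior αⱼ + observed count nⱼ.
Posterior concentration: (11.4, 119.4, 48.2), total = 179.0.
Joint mode component: (α_{R3}−1)/(Σα−K) = 47.2/176.0 = 0.2682.

0.2682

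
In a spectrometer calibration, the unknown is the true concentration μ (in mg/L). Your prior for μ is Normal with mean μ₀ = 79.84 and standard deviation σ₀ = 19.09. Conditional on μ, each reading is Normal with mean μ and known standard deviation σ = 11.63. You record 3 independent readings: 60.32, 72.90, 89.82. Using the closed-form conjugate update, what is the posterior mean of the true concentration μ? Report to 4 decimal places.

74.9515

For Normal data with known variance σ², a Normal(μ₀, σ₀²) prior on μ is conjugate. Posterior precision = 1/σ₀² + n/σ²; posterior mean is the precision-weighted average of μ₀ and x̄.
Σxᵢ = 60.32 + 72.90 + 89.82 = 223.04, so n·x̄ = 223.04.
σ₀² = 19.09² = 364.4281, σ² = 11.63² = 135.2569; σ² + n·σ₀² = 135.2569 + 3·364.4281 = 1228.5412.
Posterior mean = (μ₀/σ₀² + n·x̄/σ²)/(1/σ₀² + n/σ²) = (σ²·μ₀ + σ₀²·n·x̄)/(σ² + n·σ₀²) = (135.2569·79.84 + 364.4281·223.04)/1228.5412 = 92080.95432/1228.5412 = 74.9515.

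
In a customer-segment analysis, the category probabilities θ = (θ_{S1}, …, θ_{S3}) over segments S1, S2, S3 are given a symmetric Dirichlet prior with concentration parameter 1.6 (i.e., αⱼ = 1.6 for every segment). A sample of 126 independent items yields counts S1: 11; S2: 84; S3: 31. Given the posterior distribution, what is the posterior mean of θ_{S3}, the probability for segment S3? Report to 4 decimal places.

The Dirichlet prior is conjugate to the Multinomial likelihood: each posterior αⱼ = prior αⱼ + observed count nⱼ.
Posterior concentration: (12.6, 85.6, 32.6), total = 130.8.
E[θ_{S3}|data] = α_{S3}/Σα = 32.6/130.8 = 0.2492.

0.2492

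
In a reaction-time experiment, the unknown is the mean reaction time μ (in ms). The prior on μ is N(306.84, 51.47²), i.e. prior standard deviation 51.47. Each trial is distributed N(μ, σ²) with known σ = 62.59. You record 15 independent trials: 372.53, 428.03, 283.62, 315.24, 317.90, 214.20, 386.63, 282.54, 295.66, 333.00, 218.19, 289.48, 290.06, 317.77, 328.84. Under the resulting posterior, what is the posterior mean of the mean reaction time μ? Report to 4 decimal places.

311.1540

For Normal data with known variance σ², a Normal(μ₀, σ₀²) prior on μ is conjugate. Posterior precision = 1/σ₀² + n/σ²; posterior mean is the precision-weighted average of μ₀ and x̄.
Σxᵢ = 372.53 + 428.03 + 283.62 + 315.24 + 317.90 + 214.20 + 386.63 + 282.54 + 295.66 + 333.00 + 218.19 + 289.48 + 290.06 + 317.77 + 328.84 = 4673.69, so n·x̄ = 4673.69.
σ₀² = 51.47² = 2649.1609, σ² = 62.59² = 3917.5081; σ² + n·σ₀² = 3917.5081 + 15·2649.1609 = 43654.9216.
Posterior mean = (μ₀/σ₀² + n·x̄/σ²)/(1/σ₀² + n/σ²) = (σ²·μ₀ + σ₀²·n·x̄)/(σ² + n·σ₀²) = (3917.5081·306.84 + 2649.1609·4673.69)/43654.9216 = 13583404.992125/43654.9216 = 311.1540.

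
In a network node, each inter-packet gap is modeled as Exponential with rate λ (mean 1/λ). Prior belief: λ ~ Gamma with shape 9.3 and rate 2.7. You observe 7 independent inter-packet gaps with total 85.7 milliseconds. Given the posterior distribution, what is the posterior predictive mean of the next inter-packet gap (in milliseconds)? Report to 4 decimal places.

5.7778

With a Gamma(shape α, rate β) prior on the exponential rate λ, the posterior after n observations with total T = Σxᵢ is Gamma(α+n, β+T).
Posterior: Gamma(9.3+7, 2.7+85.7) = Gamma(16.3, 88.4).
The predictive distribution for the next observation is Lomax; its mean is β/(α−1) = 88.4/15.3 = 5.7778.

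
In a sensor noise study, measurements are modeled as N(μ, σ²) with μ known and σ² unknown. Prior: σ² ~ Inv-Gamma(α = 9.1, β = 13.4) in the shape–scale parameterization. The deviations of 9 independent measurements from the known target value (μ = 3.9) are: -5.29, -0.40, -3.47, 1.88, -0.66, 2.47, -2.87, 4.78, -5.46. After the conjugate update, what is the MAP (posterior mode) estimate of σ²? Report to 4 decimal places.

4.7244

With known mean μ and an Inverse-Gamma(α, β) prior on σ², the Normal likelihood is conjugate: posterior is Inv-Gamma(α + n/2, β + Σ(xᵢ−μ)²/2).
Σ(xᵢ−μ)² = (-5.29)² + (-0.40)² + (-3.47)² + (1.88)² + (-0.66)² + (2.47)² + (-2.87)² + (4.78)² + (-5.46)² = 111.1528.
Posterior: Inv-Gamma(9.1 + 9/2, 13.4 + 111.1528/2) = Inv-Gamma(13.60, 68.97640).
Mode = β/(α+1) = 68.97640/14.60 = 4.7244.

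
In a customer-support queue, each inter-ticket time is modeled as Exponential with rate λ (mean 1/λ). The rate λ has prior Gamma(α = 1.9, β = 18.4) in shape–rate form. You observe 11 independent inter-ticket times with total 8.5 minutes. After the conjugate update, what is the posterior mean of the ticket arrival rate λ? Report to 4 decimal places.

With a Gamma(shape α, rate β) prior on the exponential rate λ, the posterior after n observations with total T = Σxᵢ is Gamma(α+n, β+T).
Posterior: Gamma(1.9+11, 18.4+8.5) = Gamma(12.9, 26.9).
Posterior mean of λ = α/β = 12.9/26.9 = 0.4796.

0.4796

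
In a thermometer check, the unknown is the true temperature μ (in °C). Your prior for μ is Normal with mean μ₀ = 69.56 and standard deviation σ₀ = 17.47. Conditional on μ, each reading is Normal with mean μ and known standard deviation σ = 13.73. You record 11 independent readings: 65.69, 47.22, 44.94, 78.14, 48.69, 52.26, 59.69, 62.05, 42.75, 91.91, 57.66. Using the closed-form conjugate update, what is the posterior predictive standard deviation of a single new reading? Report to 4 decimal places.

For Normal data with known variance σ², a Normal(μ₀, σ₀²) prior on μ is conjugate. Posterior precision = 1/σ₀² + n/σ²; posterior mean is the precision-weighted average of μ₀ and x̄.
σ₀² = 17.47² = 305.2009, σ² = 13.73² = 188.5129; σ² + n·σ₀² = 188.5129 + 11·305.2009 = 3545.7228.
Posterior precision = 1/σ₀² + n/σ² = 1/305.2009 + 11/188.5129 = (σ² + n·σ₀²)/(σ₀²σ²) = 3545.7228/(305.2009·188.5129); posterior variance σₙ² = σ₀²σ²/(σ² + n·σ₀²) = 305.2009·188.5129/3545.7228 = 16.226397.
Predictive variance for one new observation = σₙ² + σ² = 305.2009·188.5129/3545.7228 + 188.5129 = σ²·(σ₀² + 3545.7228)/3545.7228 = 188.5129·3850.9237/3545.7228 = 204.739297; SD = √(188.5129·3850.9237/3545.7228) = 14.3087.

14.3087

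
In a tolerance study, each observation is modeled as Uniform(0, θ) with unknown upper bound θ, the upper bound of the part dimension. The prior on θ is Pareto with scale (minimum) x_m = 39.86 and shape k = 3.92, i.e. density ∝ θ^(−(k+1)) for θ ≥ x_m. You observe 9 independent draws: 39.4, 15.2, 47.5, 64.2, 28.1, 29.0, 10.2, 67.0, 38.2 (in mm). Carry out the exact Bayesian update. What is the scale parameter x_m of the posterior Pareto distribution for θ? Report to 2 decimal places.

A Pareto(scale x_m, shape k) prior on the upper bound θ of Uniform(0, θ) is conjugate: posterior is Pareto(max(x_m, max xᵢ), k + n).
Sample maximum = 67.0; prior scale x_m = 39.86 → posterior scale = max = 67.00.
Posterior shape = 3.92 + 9 = 12.92.
Posterior scale x_m = 67.00.

67.00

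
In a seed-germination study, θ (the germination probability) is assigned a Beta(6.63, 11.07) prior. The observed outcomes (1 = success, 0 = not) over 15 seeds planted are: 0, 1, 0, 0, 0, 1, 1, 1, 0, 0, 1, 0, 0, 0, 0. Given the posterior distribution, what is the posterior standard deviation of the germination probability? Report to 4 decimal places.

0.0825

The Beta prior is conjugate to a Binomial/Bernoulli likelihood; the update adds successes to α and failures to β.
Posterior: Beta(α+k, β+n−k) = Beta(6.63+5, 11.07+10) = Beta(11.63, 21.07).
Var = αβ/((α+β)²(α+β+1)) = 11.63·21.07/(32.70²·33.70) = 0.00680016; SD = √0.00680016 = 0.0825.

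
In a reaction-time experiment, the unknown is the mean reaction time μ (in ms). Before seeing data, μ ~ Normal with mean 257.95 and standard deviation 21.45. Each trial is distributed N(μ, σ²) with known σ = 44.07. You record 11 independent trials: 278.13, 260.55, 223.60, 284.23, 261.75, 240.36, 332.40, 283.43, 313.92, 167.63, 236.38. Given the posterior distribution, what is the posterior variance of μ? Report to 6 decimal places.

For Normal data with known variance σ², a Normal(μ₀, σ₀²) prior on μ is conjugate. Posterior precision = 1/σ₀² + n/σ²; posterior mean is the precision-weighted average of μ₀ and x̄.
σ₀² = 21.45² = 460.1025, σ² = 44.07² = 1942.1649; σ² + n·σ₀² = 1942.1649 + 11·460.1025 = 7003.2924.
Posterior precision = 1/σ₀² + n/σ² = 1/460.1025 + 11/1942.1649 = (σ² + n·σ₀²)/(σ₀²σ²) = 7003.2924/(460.1025·1942.1649); posterior variance σₙ² = σ₀²σ²/(σ² + n·σ₀²) = 460.1025·1942.1649/7003.2924 = 127.596404.

127.596404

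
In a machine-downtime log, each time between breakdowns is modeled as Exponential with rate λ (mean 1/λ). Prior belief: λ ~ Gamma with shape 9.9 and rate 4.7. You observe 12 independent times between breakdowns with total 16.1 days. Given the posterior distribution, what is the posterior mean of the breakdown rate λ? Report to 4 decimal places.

With a Gamma(shape α, rate β) prior on the exponential rate λ, the posterior after n observations with total T = Σxᵢ is Gamma(α+n, β+T).
Posterior: Gamma(9.9+12, 4.7+16.1) = Gamma(21.9, 20.8).
Posterior mean of λ = α/β = 21.9/20.8 = 1.0529.

1.0529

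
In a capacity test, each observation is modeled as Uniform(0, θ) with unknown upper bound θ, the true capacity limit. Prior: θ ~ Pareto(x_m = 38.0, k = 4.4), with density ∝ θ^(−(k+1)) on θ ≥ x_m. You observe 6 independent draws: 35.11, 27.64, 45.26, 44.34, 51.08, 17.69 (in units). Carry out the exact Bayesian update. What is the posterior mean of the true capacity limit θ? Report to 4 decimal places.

56.5140

A Pareto(scale x_m, shape k) prior on the upper bound θ of Uniform(0, θ) is conjugate: posterior is Pareto(max(x_m, max xᵢ), k + n).
Sample maximum = 51.08; prior scale x_m = 38.0 → posterior scale = max = 51.08.
Posterior shape = 4.4 + 6 = 10.4.
E[θ|data] = k·x_m/(k−1) = 10.4·51.08/9.4 = 56.5140.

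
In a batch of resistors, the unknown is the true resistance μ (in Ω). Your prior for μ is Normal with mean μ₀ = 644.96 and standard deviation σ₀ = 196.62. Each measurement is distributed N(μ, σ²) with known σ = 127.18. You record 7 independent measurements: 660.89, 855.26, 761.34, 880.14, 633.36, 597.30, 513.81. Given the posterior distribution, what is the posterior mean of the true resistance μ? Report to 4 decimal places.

For Normal data with known variance σ², a Normal(μ₀, σ₀²) prior on μ is conjugate. Posterior precision = 1/σ₀² + n/σ²; posterior mean is the precision-weighted average of μ₀ and x̄.
Σxᵢ = 660.89 + 855.26 + 761.34 + 880.14 + 633.36 + 597.30 + 513.81 = 4902.1, so n·x̄ = 4902.1.
σ₀² = 196.62² = 38659.4244, σ² = 127.18² = 16174.7524; σ² + n·σ₀² = 16174.7524 + 7·38659.4244 = 286790.7232.
Posterior mean = (μ₀/σ₀² + n·x̄/σ²)/(1/σ₀² + n/σ²) = (σ²·μ₀ + σ₀²·n·x̄)/(σ² + n·σ₀²) = (16174.7524·644.96 + 38659.4244·4902.1)/286790.7232 = 199944432.659144/286790.7232 = 697.1789.

697.1789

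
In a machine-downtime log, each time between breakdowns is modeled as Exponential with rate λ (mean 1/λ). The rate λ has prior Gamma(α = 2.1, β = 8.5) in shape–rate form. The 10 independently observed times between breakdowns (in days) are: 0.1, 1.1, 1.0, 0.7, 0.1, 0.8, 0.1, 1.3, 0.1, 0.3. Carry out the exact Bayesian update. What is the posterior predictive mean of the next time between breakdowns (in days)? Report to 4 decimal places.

With a Gamma(shape α, rate β) prior on the exponential rate λ, the posterior after n observations with total T = Σxᵢ is Gamma(α+n, β+T).
Sum of observations T = 5.6 days; n = 10.
Posterior: Gamma(2.1+10, 8.5+5.6) = Gamma(12.1, 14.1).
The predictive distribution for the next observation is Lomax; its mean is β/(α−1) = 14.1/11.1 = 1.2703.

1.2703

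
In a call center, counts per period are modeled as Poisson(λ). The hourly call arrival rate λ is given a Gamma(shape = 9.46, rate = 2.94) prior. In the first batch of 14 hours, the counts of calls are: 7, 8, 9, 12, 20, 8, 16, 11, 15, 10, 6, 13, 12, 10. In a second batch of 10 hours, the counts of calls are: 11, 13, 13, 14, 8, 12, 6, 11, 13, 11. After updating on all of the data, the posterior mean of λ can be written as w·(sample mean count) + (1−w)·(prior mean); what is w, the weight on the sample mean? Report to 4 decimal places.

With a Gamma(shape α, rate β) prior, the Poisson likelihood is conjugate: the posterior is Gamma(α + ΣXᵢ, β + n).
Total number of hours: n = 14 + 10 = 24.
Posterior mean = (α₀+S)/(β₀+n) = [n/(β₀+n)]·(S/n) + [β₀/(β₀+n)]·(α₀/β₀), so only n and β₀ enter the weight.
Weight on data w = n/(β₀+n) = 24/(2.94+24) = 24/26.94 = 0.8909.

0.8909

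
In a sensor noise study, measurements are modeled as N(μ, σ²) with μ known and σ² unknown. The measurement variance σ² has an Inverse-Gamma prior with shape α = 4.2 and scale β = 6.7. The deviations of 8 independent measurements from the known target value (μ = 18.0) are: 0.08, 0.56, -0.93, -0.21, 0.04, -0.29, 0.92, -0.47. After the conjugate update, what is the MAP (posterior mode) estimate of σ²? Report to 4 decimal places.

With known mean μ and an Inverse-Gamma(α, β) prior on σ², the Normal likelihood is conjugate: posterior is Inv-Gamma(α + n/2, β + Σ(xᵢ−μ)²/2).
Σ(xᵢ−μ)² = (0.08)² + (0.56)² + (-0.93)² + (-0.21)² + (0.04)² + (-0.29)² + (0.92)² + (-0.47)² = 2.3820.
Posterior: Inv-Gamma(4.2 + 8/2, 6.7 + 2.3820/2) = Inv-Gamma(8.20, 7.89100).
Mode = β/(α+1) = 7.89100/9.20 = 0.8577.

0.8577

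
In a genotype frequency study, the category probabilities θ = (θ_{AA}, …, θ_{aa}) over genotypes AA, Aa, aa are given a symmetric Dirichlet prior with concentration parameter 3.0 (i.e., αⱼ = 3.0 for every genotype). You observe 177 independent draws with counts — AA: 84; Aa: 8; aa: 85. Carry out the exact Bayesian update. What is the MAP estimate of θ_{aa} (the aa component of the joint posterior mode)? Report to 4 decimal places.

0.4754

The Dirichlet prior is conjugate to the Multinomial likelihood: each posterior αⱼ = prior αⱼ + observed count nⱼ.
Posterior concentration: (87.0, 11.0, 88.0), total = 186.0.
Joint mode component: (α_{aa}−1)/(Σα−K) = 87.0/183.0 = 0.4754.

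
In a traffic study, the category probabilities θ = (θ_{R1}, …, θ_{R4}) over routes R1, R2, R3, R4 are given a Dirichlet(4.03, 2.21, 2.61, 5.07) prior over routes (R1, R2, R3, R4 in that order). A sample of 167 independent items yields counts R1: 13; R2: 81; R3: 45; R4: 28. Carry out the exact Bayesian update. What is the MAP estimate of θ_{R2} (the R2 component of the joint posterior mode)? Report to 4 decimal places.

0.4647

The Dirichlet prior is conjugate to the Multinomial likelihood: each posterior αⱼ = prior αⱼ + observed count nⱼ.
Posterior concentration: (17.03, 83.21, 47.61, 33.07), total = 180.92.
Joint mode component: (α_{R2}−1)/(Σα−K) = 82.21/176.92 = 0.4647.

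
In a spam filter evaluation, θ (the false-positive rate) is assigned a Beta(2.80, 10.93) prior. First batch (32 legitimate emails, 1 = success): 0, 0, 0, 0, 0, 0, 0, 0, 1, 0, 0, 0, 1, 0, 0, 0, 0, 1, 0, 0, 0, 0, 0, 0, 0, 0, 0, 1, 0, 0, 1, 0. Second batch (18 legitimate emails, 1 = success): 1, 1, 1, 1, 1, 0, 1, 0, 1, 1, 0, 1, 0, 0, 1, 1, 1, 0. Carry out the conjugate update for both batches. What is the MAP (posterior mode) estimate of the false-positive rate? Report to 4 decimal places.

The Beta prior is conjugate to a Binomial/Bernoulli likelihood; the update adds successes to α and failures to β.
After batch 1: Beta(2.80+5, 10.93+27) = Beta(7.80, 37.93).
After batch 2: Beta(7.80+12, 37.93+6) = Beta(19.80, 43.93).
Mode of Beta(a,b) for a,b>1 is (a−1)/(a+b−2) = 18.80/61.73 = 0.3046.

0.3046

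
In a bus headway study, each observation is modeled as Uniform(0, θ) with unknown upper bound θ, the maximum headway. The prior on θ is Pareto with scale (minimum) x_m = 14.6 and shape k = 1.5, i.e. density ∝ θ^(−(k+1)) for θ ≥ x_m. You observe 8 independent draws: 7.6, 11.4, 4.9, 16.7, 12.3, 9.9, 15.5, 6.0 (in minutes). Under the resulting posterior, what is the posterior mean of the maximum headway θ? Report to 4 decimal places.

18.6647

A Pareto(scale x_m, shape k) prior on the upper bound θ of Uniform(0, θ) is conjugate: posterior is Pareto(max(x_m, max xᵢ), k + n).
Sample maximum = 16.7; prior scale x_m = 14.6 → posterior scale = max = 16.7.
Posterior shape = 1.5 + 8 = 9.5.
E[θ|data] = k·x_m/(k−1) = 9.5·16.7/8.5 = 18.6647.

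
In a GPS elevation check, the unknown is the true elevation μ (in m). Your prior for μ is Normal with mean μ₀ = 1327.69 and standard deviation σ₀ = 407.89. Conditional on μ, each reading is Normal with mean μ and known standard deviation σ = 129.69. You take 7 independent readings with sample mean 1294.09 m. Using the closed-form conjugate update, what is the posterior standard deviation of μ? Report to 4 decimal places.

48.6680

For Normal data with known variance σ², a Normal(μ₀, σ₀²) prior on μ is conjugate. Posterior precision = 1/σ₀² + n/σ²; posterior mean is the precision-weighted average of μ₀ and x̄.
σ₀² = 407.89² = 166374.2521, σ² = 129.69² = 16819.4961; σ² + n·σ₀² = 16819.4961 + 7·166374.2521 = 1181439.2608.
Posterior precision = 1/σ₀² + n/σ² = 1/166374.2521 + 7/16819.4961 = (σ² + n·σ₀²)/(σ₀²σ²) = 1181439.2608/(166374.2521·16819.4961); posterior variance σₙ² = σ₀²σ²/(σ² + n·σ₀²) = 166374.2521·16819.4961/1181439.2608 = 2368.578036.
Posterior SD = √σₙ² = √(166374.2521·16819.4961/1181439.2608) = 48.6680.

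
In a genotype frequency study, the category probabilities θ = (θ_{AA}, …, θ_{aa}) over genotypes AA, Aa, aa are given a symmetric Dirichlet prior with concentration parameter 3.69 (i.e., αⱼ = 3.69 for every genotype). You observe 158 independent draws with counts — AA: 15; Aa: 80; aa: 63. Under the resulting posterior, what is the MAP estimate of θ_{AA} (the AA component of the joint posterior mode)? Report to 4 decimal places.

0.1065

The Dirichlet prior is conjugate to the Multinomial likelihood: each posterior αⱼ = prior αⱼ + observed count nⱼ.
Posterior concentration: (18.69, 83.69, 66.69), total = 169.07.
Joint mode component: (α_{AA}−1)/(Σα−K) = 17.69/166.07 = 0.1065.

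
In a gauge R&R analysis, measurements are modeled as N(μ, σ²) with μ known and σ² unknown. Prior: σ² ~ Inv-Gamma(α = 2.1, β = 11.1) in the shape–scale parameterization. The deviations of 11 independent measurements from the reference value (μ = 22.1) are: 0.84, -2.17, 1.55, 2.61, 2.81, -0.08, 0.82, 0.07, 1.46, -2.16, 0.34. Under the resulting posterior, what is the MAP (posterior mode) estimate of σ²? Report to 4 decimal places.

With known mean μ and an Inverse-Gamma(α, β) prior on σ², the Normal likelihood is conjugate: posterior is Inv-Gamma(α + n/2, β + Σ(xᵢ−μ)²/2).
Σ(xᵢ−μ)² = (0.84)² + (-2.17)² + (1.55)² + (2.61)² + (2.81)² + (-0.08)² + (0.82)² + (0.07)² + (1.46)² + (-2.16)² + (0.34)² = 30.1217.
Posterior: Inv-Gamma(2.1 + 11/2, 11.1 + 30.1217/2) = Inv-Gamma(7.60, 26.16085).
Mode = β/(α+1) = 26.16085/8.60 = 3.0420.

3.0420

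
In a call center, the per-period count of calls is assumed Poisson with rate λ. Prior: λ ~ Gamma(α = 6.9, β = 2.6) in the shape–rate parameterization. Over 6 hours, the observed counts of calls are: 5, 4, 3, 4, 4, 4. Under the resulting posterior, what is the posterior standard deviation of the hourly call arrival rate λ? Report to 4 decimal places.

0.6464

With a Gamma(shape α, rate β) prior, the Poisson likelihood is conjugate: the posterior is Gamma(α + ΣXᵢ, β + n).
Sum of counts S = 24 over n = 6 hours.
Posterior: Gamma(α+S, β+n) = Gamma(6.9+24, 2.6+6) = Gamma(30.9, 8.6).
SD = √α/β = √30.9/8.6 = 0.6464.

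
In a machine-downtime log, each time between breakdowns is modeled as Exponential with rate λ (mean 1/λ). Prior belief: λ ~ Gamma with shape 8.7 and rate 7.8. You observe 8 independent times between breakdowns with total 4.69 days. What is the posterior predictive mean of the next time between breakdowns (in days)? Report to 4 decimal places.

With a Gamma(shape α, rate β) prior on the exponential rate λ, the posterior after n observations with total T = Σxᵢ is Gamma(α+n, β+T).
Posterior: Gamma(8.7+8, 7.8+4.69) = Gamma(16.7, 12.49).
The predictive distribution for the next observation is Lomax; its mean is β/(α−1) = 12.49/15.7 = 0.7955.

0.7955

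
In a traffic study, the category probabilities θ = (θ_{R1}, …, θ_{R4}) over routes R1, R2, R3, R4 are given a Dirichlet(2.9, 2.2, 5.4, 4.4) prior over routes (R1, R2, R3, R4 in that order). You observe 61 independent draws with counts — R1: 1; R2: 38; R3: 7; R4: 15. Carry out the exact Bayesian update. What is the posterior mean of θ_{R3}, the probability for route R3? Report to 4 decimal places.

0.1634

The Dirichlet prior is conjugate to the Multinomial likelihood: each posterior αⱼ = prior αⱼ + observed count nⱼ.
Posterior concentration: (3.9, 40.2, 12.4, 19.4), total = 75.9.
E[θ_{R3}|data] = α_{R3}/Σα = 12.4/75.9 = 0.1634.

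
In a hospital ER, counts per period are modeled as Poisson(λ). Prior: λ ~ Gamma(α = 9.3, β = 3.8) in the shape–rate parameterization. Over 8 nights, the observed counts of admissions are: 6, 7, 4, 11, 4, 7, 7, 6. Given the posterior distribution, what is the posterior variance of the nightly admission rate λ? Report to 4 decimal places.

0.4402

With a Gamma(shape α, rate β) prior, the Poisson likelihood is conjugate: the posterior is Gamma(α + ΣXᵢ, β + n).
Sum of counts S = 52 over n = 8 nights.
Posterior: Gamma(α+S, β+n) = Gamma(9.3+52, 3.8+8) = Gamma(61.3, 11.8).
Var = α/β² = 61.3/11.8² = 0.4402.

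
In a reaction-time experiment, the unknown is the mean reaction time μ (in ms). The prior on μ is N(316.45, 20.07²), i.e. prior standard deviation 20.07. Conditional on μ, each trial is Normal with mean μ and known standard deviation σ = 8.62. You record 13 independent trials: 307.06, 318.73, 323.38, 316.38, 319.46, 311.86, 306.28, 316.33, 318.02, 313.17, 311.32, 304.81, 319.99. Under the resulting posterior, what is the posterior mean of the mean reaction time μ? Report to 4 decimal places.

314.3976

For Normal data with known variance σ², a Normal(μ₀, σ₀²) prior on μ is conjugate. Posterior precision = 1/σ₀² + n/σ²; posterior mean is the precision-weighted average of μ₀ and x̄.
Σxᵢ = 307.06 + 318.73 + 323.38 + 316.38 + 319.46 + 311.86 + 306.28 + 316.33 + 318.02 + 313.17 + 311.32 + 304.81 + 319.99 = 4086.79, so n·x̄ = 4086.79.
σ₀² = 20.07² = 402.8049, σ² = 8.62² = 74.3044; σ² + n·σ₀² = 74.3044 + 13·402.8049 = 5310.7681.
Posterior mean = (μ₀/σ₀² + n·x̄/σ²)/(1/σ₀² + n/σ²) = (σ²·μ₀ + σ₀²·n·x̄)/(σ² + n·σ₀²) = (74.3044·316.45 + 402.8049·4086.79)/5310.7681 = 1669692.664651/5310.7681 = 314.3976.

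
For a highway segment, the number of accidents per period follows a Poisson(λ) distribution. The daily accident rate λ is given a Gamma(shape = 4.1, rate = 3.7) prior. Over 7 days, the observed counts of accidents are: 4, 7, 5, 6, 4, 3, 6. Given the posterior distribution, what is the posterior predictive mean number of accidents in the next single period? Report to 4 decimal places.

With a Gamma(shape α, rate β) prior, the Poisson likelihood is conjugate: the posterior is Gamma(α + ΣXᵢ, β + n).
Sum of counts S = 35 over n = 7 days.
Posterior: Gamma(α+S, β+n) = Gamma(4.1+35, 3.7+7) = Gamma(39.1, 10.7).
The predictive distribution for one future period is NegBinom with mean α/β = 3.6542.

3.6542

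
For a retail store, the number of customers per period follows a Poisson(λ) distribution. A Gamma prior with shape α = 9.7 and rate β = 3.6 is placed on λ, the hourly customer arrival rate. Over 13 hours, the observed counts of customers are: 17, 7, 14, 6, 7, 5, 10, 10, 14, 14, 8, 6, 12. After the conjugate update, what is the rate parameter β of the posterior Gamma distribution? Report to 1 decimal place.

16.6

With a Gamma(shape α, rate β) prior, the Poisson likelihood is conjugate: the posterior is Gamma(α + ΣXᵢ, β + n).
Sum of counts S = 130 over n = 13 hours.
Posterior: Gamma(α+S, β+n) = Gamma(9.7+130, 3.6+13) = Gamma(139.7, 16.6).
Posterior β = 16.6.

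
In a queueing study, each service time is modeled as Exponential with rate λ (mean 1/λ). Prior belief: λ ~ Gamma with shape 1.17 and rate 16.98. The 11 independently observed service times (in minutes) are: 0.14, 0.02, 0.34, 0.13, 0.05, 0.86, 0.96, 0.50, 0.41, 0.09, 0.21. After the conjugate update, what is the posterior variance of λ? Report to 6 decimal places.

0.028430

With a Gamma(shape α, rate β) prior on the exponential rate λ, the posterior after n observations with total T = Σxᵢ is Gamma(α+n, β+T).
Sum of observations T = 3.71 minutes; n = 11.
Posterior: Gamma(1.17+11, 16.98+3.71) = Gamma(12.17, 20.69).
Var = α/β² = 0.028430.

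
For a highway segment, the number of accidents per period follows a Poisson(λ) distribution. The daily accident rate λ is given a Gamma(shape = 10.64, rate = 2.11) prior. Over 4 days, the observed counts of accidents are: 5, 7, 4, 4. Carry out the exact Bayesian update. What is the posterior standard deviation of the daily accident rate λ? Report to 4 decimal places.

With a Gamma(shape α, rate β) prior, the Poisson likelihood is conjugate: the posterior is Gamma(α + ΣXᵢ, β + n).
Sum of counts S = 20 over n = 4 days.
Posterior: Gamma(α+S, β+n) = Gamma(10.64+20, 2.11+4) = Gamma(30.64, 6.11).
SD = √α/β = √30.64/6.11 = 0.9059.

0.9059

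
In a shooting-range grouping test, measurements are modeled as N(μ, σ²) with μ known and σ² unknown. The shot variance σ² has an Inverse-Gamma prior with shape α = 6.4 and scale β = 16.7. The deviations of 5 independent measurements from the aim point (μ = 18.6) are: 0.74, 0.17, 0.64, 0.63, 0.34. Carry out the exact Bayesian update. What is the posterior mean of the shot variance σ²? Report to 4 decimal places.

2.2088

With known mean μ and an Inverse-Gamma(α, β) prior on σ², the Normal likelihood is conjugate: posterior is Inv-Gamma(α + n/2, β + Σ(xᵢ−μ)²/2).
Σ(xᵢ−μ)² = (0.74)² + (0.17)² + (0.64)² + (0.63)² + (0.34)² = 1.4986.
Posterior: Inv-Gamma(6.4 + 5/2, 16.7 + 1.4986/2) = Inv-Gamma(8.90, 17.44930).
E[σ²|data] = β/(α−1) = 17.44930/7.90 = 2.2088.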